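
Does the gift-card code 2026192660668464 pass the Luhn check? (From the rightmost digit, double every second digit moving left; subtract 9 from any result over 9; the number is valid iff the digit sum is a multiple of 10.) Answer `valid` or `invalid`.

invalid

From the right, keep odd positions and double even positions (subtract 9 from any doubled value over 9):
  doubled (positions 2,4,...): 3 7 3 3 4 2 4 4 → sum 30
  kept (positions 1,3,...): 4 4 6 0 6 9 6 0 → sum 35
Total = 65.
65 mod 10 = 5, so the number is invalid.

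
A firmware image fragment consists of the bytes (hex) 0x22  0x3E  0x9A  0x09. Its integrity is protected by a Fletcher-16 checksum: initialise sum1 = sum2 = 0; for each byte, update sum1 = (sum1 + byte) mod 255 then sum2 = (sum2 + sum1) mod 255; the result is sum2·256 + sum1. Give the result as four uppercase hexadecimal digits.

8104

Running sums (mod 255):
  after byte 0 (0x22): sum1=34, sum2=34
  after byte 1 (0x3E): sum1=96, sum2=130
  after byte 2 (0x9A): sum1=250, sum2=125
  after byte 3 (0x09): sum1=4, sum2=129
Checksum = sum2·256 + sum1 = 129·256 + 4 = 33028 = 0x8104.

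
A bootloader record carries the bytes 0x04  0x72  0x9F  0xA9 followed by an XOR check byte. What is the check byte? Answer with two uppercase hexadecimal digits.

XOR the bytes together:
  start with 0x04
  0x04 ⊕ 0x72 = 0x76
  0x76 ⊕ 0x9F = 0xE9
  0xE9 ⊕ 0xA9 = 0x40

40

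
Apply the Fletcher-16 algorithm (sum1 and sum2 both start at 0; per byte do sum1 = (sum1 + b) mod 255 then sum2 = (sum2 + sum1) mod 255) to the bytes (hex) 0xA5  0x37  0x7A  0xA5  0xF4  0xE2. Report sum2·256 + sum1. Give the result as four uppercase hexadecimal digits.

9DD4

Running sums (mod 255):
  after byte 0 (0xA5): sum1=165, sum2=165
  after byte 1 (0x37): sum1=220, sum2=130
  after byte 2 (0x7A): sum1=87, sum2=217
  after byte 3 (0xA5): sum1=252, sum2=214
  after byte 4 (0xF4): sum1=241, sum2=200
  after byte 5 (0xE2): sum1=212, sum2=157
Checksum = sum2·256 + sum1 = 157·256 + 212 = 40404 = 0x9DD4.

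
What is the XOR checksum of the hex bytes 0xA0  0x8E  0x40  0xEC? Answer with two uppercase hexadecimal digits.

XOR the bytes together:
  start with 0xA0
  0xA0 ⊕ 0x8E = 0x2E
  0x2E ⊕ 0x40 = 0x6E
  0x6E ⊕ 0xEC = 0x82

82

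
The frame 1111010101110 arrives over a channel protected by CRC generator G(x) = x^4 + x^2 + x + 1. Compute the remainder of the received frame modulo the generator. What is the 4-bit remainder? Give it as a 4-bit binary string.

Modulo-2 division of 1111010101110 by 10111:
  pos 0: 11110 XOR 10111 = 01001
  pos 1: 10011 XOR 10111 = 00100
  pos 3: 10001 XOR 10111 = 00110
  pos 5: 11001 XOR 10111 = 01110
  pos 6: 11101 XOR 10111 = 01010
  pos 7: 10101 XOR 10111 = 00010
Remainder = 0100 (nonzero — an error is detected).

0100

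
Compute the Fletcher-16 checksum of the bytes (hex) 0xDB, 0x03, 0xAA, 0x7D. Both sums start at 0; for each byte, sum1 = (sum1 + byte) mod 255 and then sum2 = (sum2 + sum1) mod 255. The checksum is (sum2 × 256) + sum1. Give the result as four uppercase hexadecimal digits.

Running sums (mod 255):
  after byte 0 (0xDB): sum1=219, sum2=219
  after byte 1 (0x03): sum1=222, sum2=186
  after byte 2 (0xAA): sum1=137, sum2=68
  after byte 3 (0x7D): sum1=7, sum2=75
Checksum = sum2·256 + sum1 = 75·256 + 7 = 19207 = 0x4B07.

4B07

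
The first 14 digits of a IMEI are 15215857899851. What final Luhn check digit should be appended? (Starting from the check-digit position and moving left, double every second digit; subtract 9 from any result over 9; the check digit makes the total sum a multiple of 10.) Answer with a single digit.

Partial digits right→left: 1 5 8 9 9 8 7 5 8 5 1 2 5 1
Double every second digit counting from the check-digit position (so the 1st, 3rd, 5th, ... of the partial from the right).
  doubled (with −9 where >9): 2 7 9 5 7 2 1 → sum 33
  kept as-is: 5 9 8 5 5 2 1 → sum 35
Total = 33 + 35 = 68.
Check digit = (10 − (68 mod 10)) mod 10 = 2.

2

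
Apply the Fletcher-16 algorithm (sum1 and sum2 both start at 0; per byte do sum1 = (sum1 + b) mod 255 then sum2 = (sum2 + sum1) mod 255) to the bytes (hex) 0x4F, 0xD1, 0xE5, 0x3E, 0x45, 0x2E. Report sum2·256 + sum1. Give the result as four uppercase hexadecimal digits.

Running sums (mod 255):
  after byte 0 (0x4F): sum1=79, sum2=79
  after byte 1 (0xD1): sum1=33, sum2=112
  after byte 2 (0xE5): sum1=7, sum2=119
  after byte 3 (0x3E): sum1=69, sum2=188
  after byte 4 (0x45): sum1=138, sum2=71
  after byte 5 (0x2E): sum1=184, sum2=0
Checksum = sum2·256 + sum1 = 0·256 + 184 = 184 = 0x00B8.

00B8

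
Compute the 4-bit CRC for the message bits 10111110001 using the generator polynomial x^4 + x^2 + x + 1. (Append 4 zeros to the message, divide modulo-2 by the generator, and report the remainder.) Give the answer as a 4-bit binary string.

0001

Append 4 zeros: 101111100010000. Divide by 10111 (XOR where the leading bit is 1):
  pos 0: 10111 XOR 10111 = 00000
  pos 5: 11000 XOR 10111 = 01111
  pos 6: 11111 XOR 10111 = 01000
  pos 7: 10000 XOR 10111 = 00111
  pos 9: 11100 XOR 10111 = 01011
  pos 10: 10110 XOR 10111 = 00001
Remainder (last 4 bits) = 0001. This is the CRC / FCS.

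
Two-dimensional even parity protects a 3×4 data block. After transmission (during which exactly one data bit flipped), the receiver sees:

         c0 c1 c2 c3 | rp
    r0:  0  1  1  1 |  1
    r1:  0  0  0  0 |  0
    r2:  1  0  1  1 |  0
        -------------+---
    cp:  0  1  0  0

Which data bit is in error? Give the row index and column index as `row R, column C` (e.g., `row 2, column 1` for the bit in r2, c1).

row 2, column 0

Recompute each row's even parity and compare to rp:
  r0: data parity 1, sent rp 1 → ok
  r1: data parity 0, sent rp 0 → ok
  r2: data parity 1, sent rp 0 → mismatch
Recompute each column's even parity and compare to cp:
  c0: data parity 1, sent cp 0 → mismatch
  c1: data parity 1, sent cp 1 → ok
  c2: data parity 0, sent cp 0 → ok
  c3: data parity 0, sent cp 0 → ok
Exactly one row (r2) and one column (c0) fail → the flipped bit is at their intersection.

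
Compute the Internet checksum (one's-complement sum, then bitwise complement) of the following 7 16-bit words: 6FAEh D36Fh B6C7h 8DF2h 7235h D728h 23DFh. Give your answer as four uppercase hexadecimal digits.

One's-complement addition (fold any carry out of bit 15 back into bit 0):
  0x6FAE + 0xD36F = 0x1431D → wrap carry → 0x431E
  0x431E + 0xB6C7 = 0x0F9E5
  0xF9E5 + 0x8DF2 = 0x187D7 → wrap carry → 0x87D8
  0x87D8 + 0x7235 = 0x0FA0D
  0xFA0D + 0xD728 = 0x1D135 → wrap carry → 0xD136
  0xD136 + 0x23DF = 0x0F515
One's-complement sum = 0xF515.
Checksum = ~0xF515 & 0xFFFF = 0x0AEA.

0AEA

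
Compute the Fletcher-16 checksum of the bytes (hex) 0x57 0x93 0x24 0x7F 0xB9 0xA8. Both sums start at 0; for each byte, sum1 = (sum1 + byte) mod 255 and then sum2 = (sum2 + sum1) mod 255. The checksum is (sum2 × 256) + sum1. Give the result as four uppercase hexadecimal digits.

19F0

Running sums (mod 255):
  after byte 0 (0x57): sum1=87, sum2=87
  after byte 1 (0x93): sum1=234, sum2=66
  after byte 2 (0x24): sum1=15, sum2=81
  after byte 3 (0x7F): sum1=142, sum2=223
  after byte 4 (0xB9): sum1=72, sum2=40
  after byte 5 (0xA8): sum1=240, sum2=25
Checksum = sum2·256 + sum1 = 25·256 + 240 = 6640 = 0x19F0.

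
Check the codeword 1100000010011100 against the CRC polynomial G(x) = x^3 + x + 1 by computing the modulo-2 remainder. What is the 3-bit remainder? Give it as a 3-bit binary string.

011

Modulo-2 division of 1100000010011100 by 1011:
  pos 0: 1100 XOR 1011 = 0111
  pos 1: 1110 XOR 1011 = 0101
  pos 2: 1010 XOR 1011 = 0001
  pos 5: 1001 XOR 1011 = 0010
  pos 7: 1000 XOR 1011 = 0011
  pos 9: 1111 XOR 1011 = 0100
  pos 10: 1001 XOR 1011 = 0010
  pos 12: 1000 XOR 1011 = 0011
Remainder = 011 (nonzero — an error is detected).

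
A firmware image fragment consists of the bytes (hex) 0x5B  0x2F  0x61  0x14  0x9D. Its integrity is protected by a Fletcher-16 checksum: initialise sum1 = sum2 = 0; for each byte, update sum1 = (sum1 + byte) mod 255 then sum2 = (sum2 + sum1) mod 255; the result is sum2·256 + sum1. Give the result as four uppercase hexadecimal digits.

Running sums (mod 255):
  after byte 0 (0x5B): sum1=91, sum2=91
  after byte 1 (0x2F): sum1=138, sum2=229
  after byte 2 (0x61): sum1=235, sum2=209
  after byte 3 (0x14): sum1=0, sum2=209
  after byte 4 (0x9D): sum1=157, sum2=111
Checksum = sum2·256 + sum1 = 111·256 + 157 = 28573 = 0x6F9D.

6F9D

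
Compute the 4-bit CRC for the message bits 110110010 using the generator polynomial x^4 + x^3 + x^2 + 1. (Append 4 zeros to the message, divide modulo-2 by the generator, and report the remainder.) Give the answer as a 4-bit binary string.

Append 4 zeros: 1101100100000. Divide by 11101 (XOR where the leading bit is 1):
  pos 0: 11011 XOR 11101 = 00110
  pos 2: 11000 XOR 11101 = 00101
  pos 4: 10110 XOR 11101 = 01011
  pos 5: 10110 XOR 11101 = 01011
  pos 6: 10110 XOR 11101 = 01011
  pos 7: 10110 XOR 11101 = 01011
  pos 8: 10110 XOR 11101 = 01011
Remainder (last 4 bits) = 1011. This is the CRC / FCS.

1011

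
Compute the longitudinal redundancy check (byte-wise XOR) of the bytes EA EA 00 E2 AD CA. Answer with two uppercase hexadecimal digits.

XOR the bytes together:
  start with 0xEA
  0xEA ⊕ 0xEA = 0x00
  0x00 ⊕ 0x00 = 0x00
  0x00 ⊕ 0xE2 = 0xE2
  0xE2 ⊕ 0xAD = 0x4F
  0x4F ⊕ 0xCA = 0x85

85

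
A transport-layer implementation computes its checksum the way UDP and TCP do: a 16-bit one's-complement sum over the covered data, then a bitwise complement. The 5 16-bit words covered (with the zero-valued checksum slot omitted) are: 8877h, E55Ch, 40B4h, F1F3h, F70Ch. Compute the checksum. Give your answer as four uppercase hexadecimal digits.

6876

One's-complement addition (fold any carry out of bit 15 back into bit 0):
  0x8877 + 0xE55C = 0x16DD3 → wrap carry → 0x6DD4
  0x6DD4 + 0x40B4 = 0x0AE88
  0xAE88 + 0xF1F3 = 0x1A07B → wrap carry → 0xA07C
  0xA07C + 0xF70C = 0x19788 → wrap carry → 0x9789
One's-complement sum = 0x9789.
Checksum = ~0x9789 & 0xFFFF = 0x6876.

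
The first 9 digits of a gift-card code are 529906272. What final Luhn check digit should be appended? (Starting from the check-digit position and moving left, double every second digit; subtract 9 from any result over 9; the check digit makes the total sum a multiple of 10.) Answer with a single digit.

8

Partial digits right→left: 2 7 2 6 0 9 9 2 5
Double every second digit counting from the check-digit position (so the 1st, 3rd, 5th, ... of the partial from the right).
  doubled (with −9 where >9): 4 4 0 9 1 → sum 18
  kept as-is: 7 6 9 2 → sum 24
Total = 18 + 24 = 42.
Check digit = (10 − (42 mod 10)) mod 10 = 8.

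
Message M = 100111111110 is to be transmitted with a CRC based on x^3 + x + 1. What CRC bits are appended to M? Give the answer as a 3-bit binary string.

Append 3 zeros: 100111111110000. Divide by 1011 (XOR where the leading bit is 1):
  pos 0: 1001 XOR 1011 = 0010
  pos 2: 1011 XOR 1011 = 0000
  pos 6: 1111 XOR 1011 = 0100
  pos 7: 1001 XOR 1011 = 0010
  pos 9: 1000 XOR 1011 = 0011
  pos 11: 1100 XOR 1011 = 0111
Remainder (last 3 bits) = 111. This is the CRC / FCS.

111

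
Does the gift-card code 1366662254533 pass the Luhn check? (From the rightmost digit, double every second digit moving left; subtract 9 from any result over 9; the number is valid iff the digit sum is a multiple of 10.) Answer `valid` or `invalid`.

invalid

From the right, keep odd positions and double even positions (subtract 9 from any doubled value over 9):
  doubled (positions 2,4,...): 6 8 4 3 3 6 → sum 30
  kept (positions 1,3,...): 3 5 5 2 6 6 1 → sum 28
Total = 58.
58 mod 10 = 8, so the number is invalid.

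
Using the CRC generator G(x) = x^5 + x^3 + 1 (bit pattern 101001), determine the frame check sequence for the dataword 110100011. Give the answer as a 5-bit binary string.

00011

Append 5 zeros: 11010001100000. Divide by 101001 (XOR where the leading bit is 1):
  pos 0: 110100 XOR 101001 = 011101
  pos 1: 111010 XOR 101001 = 010011
  pos 2: 100111 XOR 101001 = 001110
  pos 4: 111010 XOR 101001 = 010011
  pos 5: 100110 XOR 101001 = 001111
  pos 7: 111100 XOR 101001 = 010101
  pos 8: 101010 XOR 101001 = 000011
Remainder (last 5 bits) = 00011. This is the CRC / FCS.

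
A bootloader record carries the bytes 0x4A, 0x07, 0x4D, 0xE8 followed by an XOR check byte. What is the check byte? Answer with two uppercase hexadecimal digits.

E8

XOR the bytes together:
  start with 0x4A
  0x4A ⊕ 0x07 = 0x4D
  0x4D ⊕ 0x4D = 0x00
  0x00 ⊕ 0xE8 = 0xE8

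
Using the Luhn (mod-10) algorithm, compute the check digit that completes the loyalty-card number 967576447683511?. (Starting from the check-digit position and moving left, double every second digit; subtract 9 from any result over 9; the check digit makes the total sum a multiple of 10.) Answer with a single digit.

7

Partial digits right→left: 1 1 5 3 8 6 7 4 4 6 7 5 7 6 9
Double every second digit counting from the check-digit position (so the 1st, 3rd, 5th, ... of the partial from the right).
  doubled (with −9 where >9): 2 1 7 5 8 5 5 9 → sum 42
  kept as-is: 1 3 6 4 6 5 6 → sum 31
Total = 42 + 31 = 73.
Check digit = (10 − (73 mod 10)) mod 10 = 7.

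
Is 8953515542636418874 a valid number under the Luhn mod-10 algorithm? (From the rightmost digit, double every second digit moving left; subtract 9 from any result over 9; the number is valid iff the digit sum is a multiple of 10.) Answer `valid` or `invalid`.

From the right, keep odd positions and double even positions (subtract 9 from any doubled value over 9):
  doubled (positions 2,4,...): 5 7 8 6 4 1 2 6 9 → sum 48
  kept (positions 1,3,...): 4 8 1 6 6 4 5 5 5 8 → sum 52
Total = 100.
100 mod 10 = 0, so the number is valid.

valid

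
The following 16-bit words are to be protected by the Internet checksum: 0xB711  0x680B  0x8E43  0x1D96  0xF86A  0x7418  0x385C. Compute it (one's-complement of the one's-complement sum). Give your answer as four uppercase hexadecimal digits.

One's-complement addition (fold any carry out of bit 15 back into bit 0):
  0xB711 + 0x680B = 0x11F1C → wrap carry → 0x1F1D
  0x1F1D + 0x8E43 = 0x0AD60
  0xAD60 + 0x1D96 = 0x0CAF6
  0xCAF6 + 0xF86A = 0x1C360 → wrap carry → 0xC361
  0xC361 + 0x7418 = 0x13779 → wrap carry → 0x377A
  0x377A + 0x385C = 0x06FD6
One's-complement sum = 0x6FD6.
Checksum = ~0x6FD6 & 0xFFFF = 0x9029.

9029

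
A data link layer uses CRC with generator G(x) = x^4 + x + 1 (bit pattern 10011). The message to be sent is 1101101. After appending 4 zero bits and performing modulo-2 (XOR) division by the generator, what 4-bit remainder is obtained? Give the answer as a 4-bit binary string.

Append 4 zeros: 11011010000. Divide by 10011 (XOR where the leading bit is 1):
  pos 0: 11011 XOR 10011 = 01000
  pos 1: 10000 XOR 10011 = 00011
  pos 4: 11100 XOR 10011 = 01111
  pos 5: 11110 XOR 10011 = 01101
  pos 6: 11010 XOR 10011 = 01001
Remainder (last 4 bits) = 1001. This is the CRC / FCS.

1001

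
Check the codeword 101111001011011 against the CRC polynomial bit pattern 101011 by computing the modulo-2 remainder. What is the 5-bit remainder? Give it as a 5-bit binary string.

Modulo-2 division of 101111001011011 by 101011:
  pos 0: 101111 XOR 101011 = 000100
  pos 3: 100001 XOR 101011 = 001010
  pos 5: 101001 XOR 101011 = 000010
  pos 9: 101011 XOR 101011 = 000000
Remainder = 00000 (zero — the frame passes the CRC check).

00000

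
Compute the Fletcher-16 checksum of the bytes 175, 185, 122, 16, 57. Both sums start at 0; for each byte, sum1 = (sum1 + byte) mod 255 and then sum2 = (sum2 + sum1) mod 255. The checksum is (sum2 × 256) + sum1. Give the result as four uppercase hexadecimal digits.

Running sums (mod 255):
  after byte 0 (175): sum1=175, sum2=175
  after byte 1 (185): sum1=105, sum2=25
  after byte 2 (122): sum1=227, sum2=252
  after byte 3 (16): sum1=243, sum2=240
  after byte 4 (57): sum1=45, sum2=30
Checksum = sum2·256 + sum1 = 30·256 + 45 = 7725 = 0x1E2D.

1E2D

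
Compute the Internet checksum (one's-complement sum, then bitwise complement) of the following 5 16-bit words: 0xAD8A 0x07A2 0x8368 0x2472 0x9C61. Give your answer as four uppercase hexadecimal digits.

One's-complement addition (fold any carry out of bit 15 back into bit 0):
  0xAD8A + 0x07A2 = 0x0B52C
  0xB52C + 0x8368 = 0x13894 → wrap carry → 0x3895
  0x3895 + 0x2472 = 0x05D07
  0x5D07 + 0x9C61 = 0x0F968
One's-complement sum = 0xF968.
Checksum = ~0xF968 & 0xFFFF = 0x0697.

0697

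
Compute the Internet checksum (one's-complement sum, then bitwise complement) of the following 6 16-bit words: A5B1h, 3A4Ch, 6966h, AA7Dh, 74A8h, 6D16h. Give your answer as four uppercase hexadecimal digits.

2A5F

One's-complement addition (fold any carry out of bit 15 back into bit 0):
  0xA5B1 + 0x3A4C = 0x0DFFD
  0xDFFD + 0x6966 = 0x14963 → wrap carry → 0x4964
  0x4964 + 0xAA7D = 0x0F3E1
  0xF3E1 + 0x74A8 = 0x16889 → wrap carry → 0x688A
  0x688A + 0x6D16 = 0x0D5A0
One's-complement sum = 0xD5A0.
Checksum = ~0xD5A0 & 0xFFFF = 0x2A5F.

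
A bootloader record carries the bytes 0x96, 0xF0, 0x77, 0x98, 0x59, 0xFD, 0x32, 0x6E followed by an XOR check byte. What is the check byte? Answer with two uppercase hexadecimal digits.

71

XOR the bytes together:
  start with 0x96
  0x96 ⊕ 0xF0 = 0x66
  0x66 ⊕ 0x77 = 0x11
  0x11 ⊕ 0x98 = 0x89
  0x89 ⊕ 0x59 = 0xD0
  0xD0 ⊕ 0xFD = 0x2D
  0x2D ⊕ 0x32 = 0x1F
  0x1F ⊕ 0x6E = 0x71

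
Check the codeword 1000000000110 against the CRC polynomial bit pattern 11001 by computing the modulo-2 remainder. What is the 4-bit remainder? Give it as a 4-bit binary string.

0101

Modulo-2 division of 1000000000110 by 11001:
  pos 0: 10000 XOR 11001 = 01001
  pos 1: 10010 XOR 11001 = 01011
  pos 2: 10110 XOR 11001 = 01111
  pos 3: 11110 XOR 11001 = 00111
  pos 5: 11100 XOR 11001 = 00101
  pos 7: 10111 XOR 11001 = 01110
  pos 8: 11100 XOR 11001 = 00101
Remainder = 0101 (nonzero — an error is detected).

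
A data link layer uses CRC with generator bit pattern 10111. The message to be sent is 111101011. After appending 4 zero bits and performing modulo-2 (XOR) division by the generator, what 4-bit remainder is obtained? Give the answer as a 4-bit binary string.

Append 4 zeros: 1111010110000. Divide by 10111 (XOR where the leading bit is 1):
  pos 0: 11110 XOR 10111 = 01001
  pos 1: 10011 XOR 10111 = 00100
  pos 3: 10001 XOR 10111 = 00110
  pos 5: 11010 XOR 10111 = 01101
  pos 6: 11010 XOR 10111 = 01101
  pos 7: 11010 XOR 10111 = 01101
  pos 8: 11010 XOR 10111 = 01101
Remainder (last 4 bits) = 1101. This is the CRC / FCS.

1101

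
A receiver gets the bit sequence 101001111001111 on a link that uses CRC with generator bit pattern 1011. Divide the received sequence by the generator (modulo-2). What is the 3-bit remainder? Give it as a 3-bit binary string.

Modulo-2 division of 101001111001111 by 1011:
  pos 0: 1010 XOR 1011 = 0001
  pos 3: 1011 XOR 1011 = 0000
  pos 7: 1100 XOR 1011 = 0111
  pos 8: 1111 XOR 1011 = 0100
  pos 9: 1001 XOR 1011 = 0010
  pos 11: 1011 XOR 1011 = 0000
Remainder = 000 (zero — the frame passes the CRC check).

000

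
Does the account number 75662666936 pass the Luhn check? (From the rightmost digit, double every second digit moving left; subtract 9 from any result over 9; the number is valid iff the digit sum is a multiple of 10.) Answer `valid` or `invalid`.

From the right, keep odd positions and double even positions (subtract 9 from any doubled value over 9):
  doubled (positions 2,4,...): 6 3 3 3 1 → sum 16
  kept (positions 1,3,...): 6 9 6 2 6 7 → sum 36
Total = 52.
52 mod 10 = 2, so the number is invalid.

invalid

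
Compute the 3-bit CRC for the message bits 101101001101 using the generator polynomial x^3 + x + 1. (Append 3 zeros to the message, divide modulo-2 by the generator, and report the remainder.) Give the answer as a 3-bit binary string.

101

Append 3 zeros: 101101001101000. Divide by 1011 (XOR where the leading bit is 1):
  pos 0: 1011 XOR 1011 = 0000
  pos 5: 1001 XOR 1011 = 0010
  pos 7: 1010 XOR 1011 = 0001
  pos 10: 1100 XOR 1011 = 0111
  pos 11: 1110 XOR 1011 = 0101
Remainder (last 3 bits) = 101. This is the CRC / FCS.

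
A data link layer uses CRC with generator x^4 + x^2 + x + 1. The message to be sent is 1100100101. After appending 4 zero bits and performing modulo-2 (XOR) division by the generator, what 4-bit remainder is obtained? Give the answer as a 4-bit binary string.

Append 4 zeros: 11001001010000. Divide by 10111 (XOR where the leading bit is 1):
  pos 0: 11001 XOR 10111 = 01110
  pos 1: 11100 XOR 10111 = 01011
  pos 2: 10110 XOR 10111 = 00001
  pos 6: 11010 XOR 10111 = 01101
  pos 7: 11010 XOR 10111 = 01101
  pos 8: 11010 XOR 10111 = 01101
  pos 9: 11010 XOR 10111 = 01101
Remainder (last 4 bits) = 1101. This is the CRC / FCS.

1101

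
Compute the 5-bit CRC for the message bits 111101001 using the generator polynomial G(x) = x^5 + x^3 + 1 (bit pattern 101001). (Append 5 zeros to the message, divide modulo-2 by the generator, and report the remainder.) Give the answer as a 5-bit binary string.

Append 5 zeros: 11110100100000. Divide by 101001 (XOR where the leading bit is 1):
  pos 0: 111101 XOR 101001 = 010100
  pos 1: 101000 XOR 101001 = 000001
  pos 6: 101000 XOR 101001 = 000001
Remainder (last 5 bits) = 00100. This is the CRC / FCS.

00100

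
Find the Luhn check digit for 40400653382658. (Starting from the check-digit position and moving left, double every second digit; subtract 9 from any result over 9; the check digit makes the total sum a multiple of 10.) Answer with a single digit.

Partial digits right→left: 8 5 6 2 8 3 3 5 6 0 0 4 0 4
Double every second digit counting from the check-digit position (so the 1st, 3rd, 5th, ... of the partial from the right).
  doubled (with −9 where >9): 7 3 7 6 3 0 0 → sum 26
  kept as-is: 5 2 3 5 0 4 4 → sum 23
Total = 26 + 23 = 49.
Check digit = (10 − (49 mod 10)) mod 10 = 1.

1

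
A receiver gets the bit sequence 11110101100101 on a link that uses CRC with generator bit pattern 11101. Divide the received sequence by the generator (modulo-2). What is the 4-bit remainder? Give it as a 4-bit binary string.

0010

Modulo-2 division of 11110101100101 by 11101:
  pos 0: 11110 XOR 11101 = 00011
  pos 3: 11101 XOR 11101 = 00000
  pos 8: 10010 XOR 11101 = 01111
  pos 9: 11111 XOR 11101 = 00010
Remainder = 0010 (nonzero — an error is detected).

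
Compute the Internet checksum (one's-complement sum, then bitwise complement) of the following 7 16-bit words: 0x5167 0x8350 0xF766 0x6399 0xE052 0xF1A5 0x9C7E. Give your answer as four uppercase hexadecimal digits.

One's-complement addition (fold any carry out of bit 15 back into bit 0):
  0x5167 + 0x8350 = 0x0D4B7
  0xD4B7 + 0xF766 = 0x1CC1D → wrap carry → 0xCC1E
  0xCC1E + 0x6399 = 0x12FB7 → wrap carry → 0x2FB8
  0x2FB8 + 0xE052 = 0x1100A → wrap carry → 0x100B
  0x100B + 0xF1A5 = 0x101B0 → wrap carry → 0x01B1
  0x01B1 + 0x9C7E = 0x09E2F
One's-complement sum = 0x9E2F.
Checksum = ~0x9E2F & 0xFFFF = 0x61D0.

61D0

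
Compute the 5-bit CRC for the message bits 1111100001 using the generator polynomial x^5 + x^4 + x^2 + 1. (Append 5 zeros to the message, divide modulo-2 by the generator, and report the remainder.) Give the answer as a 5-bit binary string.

10111

Append 5 zeros: 111110000100000. Divide by 110101 (XOR where the leading bit is 1):
  pos 0: 111110 XOR 110101 = 001011
  pos 2: 101100 XOR 110101 = 011001
  pos 3: 110010 XOR 110101 = 000111
  pos 6: 111100 XOR 110101 = 001001
  pos 8: 100100 XOR 110101 = 010001
  pos 9: 100010 XOR 110101 = 010111
Remainder (last 5 bits) = 10111. This is the CRC / FCS.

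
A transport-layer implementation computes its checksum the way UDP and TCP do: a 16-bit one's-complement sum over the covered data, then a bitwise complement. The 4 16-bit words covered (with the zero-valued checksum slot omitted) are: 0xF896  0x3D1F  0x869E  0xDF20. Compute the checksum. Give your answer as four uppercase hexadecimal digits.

648A

One's-complement addition (fold any carry out of bit 15 back into bit 0):
  0xF896 + 0x3D1F = 0x135B5 → wrap carry → 0x35B6
  0x35B6 + 0x869E = 0x0BC54
  0xBC54 + 0xDF20 = 0x19B74 → wrap carry → 0x9B75
One's-complement sum = 0x9B75.
Checksum = ~0x9B75 & 0xFFFF = 0x648A.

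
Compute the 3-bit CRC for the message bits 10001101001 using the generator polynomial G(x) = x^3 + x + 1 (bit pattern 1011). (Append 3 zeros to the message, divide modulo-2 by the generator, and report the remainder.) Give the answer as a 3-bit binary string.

Append 3 zeros: 10001101001000. Divide by 1011 (XOR where the leading bit is 1):
  pos 0: 1000 XOR 1011 = 0011
  pos 2: 1111 XOR 1011 = 0100
  pos 3: 1000 XOR 1011 = 0011
  pos 5: 1110 XOR 1011 = 0101
  pos 6: 1010 XOR 1011 = 0001
  pos 9: 1100 XOR 1011 = 0111
  pos 10: 1110 XOR 1011 = 0101
Remainder (last 3 bits) = 101. This is the CRC / FCS.

101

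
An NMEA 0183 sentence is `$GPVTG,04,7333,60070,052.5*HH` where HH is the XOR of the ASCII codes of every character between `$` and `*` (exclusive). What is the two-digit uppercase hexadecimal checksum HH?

4F

XOR the ASCII codes of the payload characters:
  'G' = 0x47 → acc = 0x47
  'P' = 0x50 → acc = 0x17
  'V' = 0x56 → acc = 0x41
  'T' = 0x54 → acc = 0x15
  'G' = 0x47 → acc = 0x52
  ',' = 0x2C → acc = 0x7E
  '0' = 0x30 → acc = 0x4E
  '4' = 0x34 → acc = 0x7A
  ',' = 0x2C → acc = 0x56
  '7' = 0x37 → acc = 0x61
  '3' = 0x33 → acc = 0x52
  '3' = 0x33 → acc = 0x61
  '3' = 0x33 → acc = 0x52
  ',' = 0x2C → acc = 0x7E
  '6' = 0x36 → acc = 0x48
  '0' = 0x30 → acc = 0x78
  '0' = 0x30 → acc = 0x48
  '7' = 0x37 → acc = 0x7F
  '0' = 0x30 → acc = 0x4F
  ',' = 0x2C → acc = 0x63
  '0' = 0x30 → acc = 0x53
  '5' = 0x35 → acc = 0x66
  '2' = 0x32 → acc = 0x54
  '.' = 0x2E → acc = 0x7A
  '5' = 0x35 → acc = 0x4F
Checksum = 0x4F.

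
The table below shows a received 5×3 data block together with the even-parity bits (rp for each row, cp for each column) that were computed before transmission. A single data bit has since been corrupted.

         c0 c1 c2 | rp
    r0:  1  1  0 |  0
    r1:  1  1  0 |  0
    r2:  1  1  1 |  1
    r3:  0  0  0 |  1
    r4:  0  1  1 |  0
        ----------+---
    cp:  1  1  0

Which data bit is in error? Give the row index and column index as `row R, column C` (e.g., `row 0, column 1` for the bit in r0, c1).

Recompute each row's even parity and compare to rp:
  r0: data parity 0, sent rp 0 → ok
  r1: data parity 0, sent rp 0 → ok
  r2: data parity 1, sent rp 1 → ok
  r3: data parity 0, sent rp 1 → mismatch
  r4: data parity 0, sent rp 0 → ok
Recompute each column's even parity and compare to cp:
  c0: data parity 1, sent cp 1 → ok
  c1: data parity 0, sent cp 1 → mismatch
  c2: data parity 0, sent cp 0 → ok
Exactly one row (r3) and one column (c1) fail → the flipped bit is at their intersection.

row 3, column 1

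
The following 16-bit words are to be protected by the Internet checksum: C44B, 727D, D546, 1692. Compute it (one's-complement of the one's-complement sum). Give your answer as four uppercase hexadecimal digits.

DD5D

One's-complement addition (fold any carry out of bit 15 back into bit 0):
  0xC44B + 0x727D = 0x136C8 → wrap carry → 0x36C9
  0x36C9 + 0xD546 = 0x10C0F → wrap carry → 0x0C10
  0x0C10 + 0x1692 = 0x022A2
One's-complement sum = 0x22A2.
Checksum = ~0x22A2 & 0xFFFF = 0xDD5D.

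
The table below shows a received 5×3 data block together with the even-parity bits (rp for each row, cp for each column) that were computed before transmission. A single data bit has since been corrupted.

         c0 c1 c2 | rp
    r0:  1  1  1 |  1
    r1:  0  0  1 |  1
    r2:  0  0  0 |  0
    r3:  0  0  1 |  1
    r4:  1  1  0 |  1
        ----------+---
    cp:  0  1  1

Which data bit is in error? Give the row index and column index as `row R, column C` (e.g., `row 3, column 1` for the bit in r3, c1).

row 4, column 1

Recompute each row's even parity and compare to rp:
  r0: data parity 1, sent rp 1 → ok
  r1: data parity 1, sent rp 1 → ok
  r2: data parity 0, sent rp 0 → ok
  r3: data parity 1, sent rp 1 → ok
  r4: data parity 0, sent rp 1 → mismatch
Recompute each column's even parity and compare to cp:
  c0: data parity 0, sent cp 0 → ok
  c1: data parity 0, sent cp 1 → mismatch
  c2: data parity 1, sent cp 1 → ok
Exactly one row (r4) and one column (c1) fail → the flipped bit is at their intersection.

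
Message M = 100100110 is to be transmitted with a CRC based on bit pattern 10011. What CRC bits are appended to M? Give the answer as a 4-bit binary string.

1111

Append 4 zeros: 1001001100000. Divide by 10011 (XOR where the leading bit is 1):
  pos 0: 10010 XOR 10011 = 00001
  pos 4: 10110 XOR 10011 = 00101
  pos 6: 10100 XOR 10011 = 00111
  pos 8: 11100 XOR 10011 = 01111
Remainder (last 4 bits) = 1111. This is the CRC / FCS.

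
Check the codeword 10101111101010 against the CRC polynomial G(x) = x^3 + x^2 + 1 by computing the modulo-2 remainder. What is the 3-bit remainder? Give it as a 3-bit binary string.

100

Modulo-2 division of 10101111101010 by 1101:
  pos 0: 1010 XOR 1101 = 0111
  pos 1: 1111 XOR 1101 = 0010
  pos 3: 1011 XOR 1101 = 0110
  pos 4: 1101 XOR 1101 = 0000
  pos 8: 1010 XOR 1101 = 0111
  pos 9: 1111 XOR 1101 = 0010
Remainder = 100 (nonzero — an error is detected).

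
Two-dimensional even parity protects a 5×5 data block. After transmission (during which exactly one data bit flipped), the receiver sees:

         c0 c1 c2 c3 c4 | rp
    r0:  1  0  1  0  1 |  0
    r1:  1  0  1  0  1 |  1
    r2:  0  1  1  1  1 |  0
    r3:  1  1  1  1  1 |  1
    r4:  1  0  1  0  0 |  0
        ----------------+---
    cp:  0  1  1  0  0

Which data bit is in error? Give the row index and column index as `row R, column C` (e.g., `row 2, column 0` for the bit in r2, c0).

row 0, column 1

Recompute each row's even parity and compare to rp:
  r0: data parity 1, sent rp 0 → mismatch
  r1: data parity 1, sent rp 1 → ok
  r2: data parity 0, sent rp 0 → ok
  r3: data parity 1, sent rp 1 → ok
  r4: data parity 0, sent rp 0 → ok
Recompute each column's even parity and compare to cp:
  c0: data parity 0, sent cp 0 → ok
  c1: data parity 0, sent cp 1 → mismatch
  c2: data parity 1, sent cp 1 → ok
  c3: data parity 0, sent cp 0 → ok
  c4: data parity 0, sent cp 0 → ok
Exactly one row (r0) and one column (c1) fail → the flipped bit is at their intersection.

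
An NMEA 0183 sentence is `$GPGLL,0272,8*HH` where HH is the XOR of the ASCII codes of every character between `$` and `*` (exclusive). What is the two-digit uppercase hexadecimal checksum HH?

XOR the ASCII codes of the payload characters:
  'G' = 0x47 → acc = 0x47
  'P' = 0x50 → acc = 0x17
  'G' = 0x47 → acc = 0x50
  'L' = 0x4C → acc = 0x1C
  'L' = 0x4C → acc = 0x50
  ',' = 0x2C → acc = 0x7C
  '0' = 0x30 → acc = 0x4C
  '2' = 0x32 → acc = 0x7E
  '7' = 0x37 → acc = 0x49
  '2' = 0x32 → acc = 0x7B
  ',' = 0x2C → acc = 0x57
  '8' = 0x38 → acc = 0x6F
Checksum = 0x6F.

6F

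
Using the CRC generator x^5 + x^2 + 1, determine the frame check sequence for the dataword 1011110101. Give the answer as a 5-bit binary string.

01110

Append 5 zeros: 101111010100000. Divide by 100101 (XOR where the leading bit is 1):
  pos 0: 101111 XOR 100101 = 001010
  pos 2: 101001 XOR 100101 = 001100
  pos 4: 110001 XOR 100101 = 010100
  pos 5: 101000 XOR 100101 = 001101
  pos 7: 110100 XOR 100101 = 010001
  pos 8: 100010 XOR 100101 = 000111
Remainder (last 5 bits) = 01110. This is the CRC / FCS.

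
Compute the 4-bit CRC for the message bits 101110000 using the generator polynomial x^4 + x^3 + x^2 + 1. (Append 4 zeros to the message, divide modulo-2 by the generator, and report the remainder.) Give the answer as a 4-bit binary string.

1001

Append 4 zeros: 1011100000000. Divide by 11101 (XOR where the leading bit is 1):
  pos 0: 10111 XOR 11101 = 01010
  pos 1: 10100 XOR 11101 = 01001
  pos 2: 10010 XOR 11101 = 01111
  pos 3: 11110 XOR 11101 = 00011
  pos 6: 11000 XOR 11101 = 00101
  pos 8: 10100 XOR 11101 = 01001
Remainder (last 4 bits) = 1001. This is the CRC / FCS.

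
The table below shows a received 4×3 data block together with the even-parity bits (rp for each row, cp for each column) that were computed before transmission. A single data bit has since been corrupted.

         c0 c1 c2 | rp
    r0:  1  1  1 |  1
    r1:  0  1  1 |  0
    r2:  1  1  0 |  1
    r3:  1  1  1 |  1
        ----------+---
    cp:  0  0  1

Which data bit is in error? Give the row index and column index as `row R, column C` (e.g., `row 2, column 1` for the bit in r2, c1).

row 2, column 0

Recompute each row's even parity and compare to rp:
  r0: data parity 1, sent rp 1 → ok
  r1: data parity 0, sent rp 0 → ok
  r2: data parity 0, sent rp 1 → mismatch
  r3: data parity 1, sent rp 1 → ok
Recompute each column's even parity and compare to cp:
  c0: data parity 1, sent cp 0 → mismatch
  c1: data parity 0, sent cp 0 → ok
  c2: data parity 1, sent cp 1 → ok
Exactly one row (r2) and one column (c0) fail → the flipped bit is at their intersection.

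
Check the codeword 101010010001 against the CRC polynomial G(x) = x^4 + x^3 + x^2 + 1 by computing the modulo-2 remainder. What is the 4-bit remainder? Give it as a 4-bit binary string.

0100

Modulo-2 division of 101010010001 by 11101:
  pos 0: 10101 XOR 11101 = 01000
  pos 1: 10000 XOR 11101 = 01101
  pos 2: 11010 XOR 11101 = 00111
  pos 4: 11110 XOR 11101 = 00011
  pos 7: 11001 XOR 11101 = 00100
Remainder = 0100 (nonzero — an error is detected).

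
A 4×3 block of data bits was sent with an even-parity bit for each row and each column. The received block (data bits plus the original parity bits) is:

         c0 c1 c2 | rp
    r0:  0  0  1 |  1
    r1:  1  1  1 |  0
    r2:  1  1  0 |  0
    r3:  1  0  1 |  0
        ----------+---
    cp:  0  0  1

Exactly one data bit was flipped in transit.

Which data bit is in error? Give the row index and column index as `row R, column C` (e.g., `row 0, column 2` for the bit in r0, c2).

Recompute each row's even parity and compare to rp:
  r0: data parity 1, sent rp 1 → ok
  r1: data parity 1, sent rp 0 → mismatch
  r2: data parity 0, sent rp 0 → ok
  r3: data parity 0, sent rp 0 → ok
Recompute each column's even parity and compare to cp:
  c0: data parity 1, sent cp 0 → mismatch
  c1: data parity 0, sent cp 0 → ok
  c2: data parity 1, sent cp 1 → ok
Exactly one row (r1) and one column (c0) fail → the flipped bit is at their intersection.

row 1, column 0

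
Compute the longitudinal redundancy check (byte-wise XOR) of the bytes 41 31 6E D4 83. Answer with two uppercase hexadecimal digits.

XOR the bytes together:
  start with 0x41
  0x41 ⊕ 0x31 = 0x70
  0x70 ⊕ 0x6E = 0x1E
  0x1E ⊕ 0xD4 = 0xCA
  0xCA ⊕ 0x83 = 0x49

49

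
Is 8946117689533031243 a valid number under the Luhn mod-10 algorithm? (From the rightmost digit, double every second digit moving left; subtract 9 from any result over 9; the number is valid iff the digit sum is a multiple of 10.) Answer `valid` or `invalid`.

invalid

From the right, keep odd positions and double even positions (subtract 9 from any doubled value over 9):
  doubled (positions 2,4,...): 8 2 0 6 9 3 2 3 9 → sum 42
  kept (positions 1,3,...): 3 2 3 3 5 8 7 1 4 8 → sum 44
Total = 86.
86 mod 10 = 6, so the number is invalid.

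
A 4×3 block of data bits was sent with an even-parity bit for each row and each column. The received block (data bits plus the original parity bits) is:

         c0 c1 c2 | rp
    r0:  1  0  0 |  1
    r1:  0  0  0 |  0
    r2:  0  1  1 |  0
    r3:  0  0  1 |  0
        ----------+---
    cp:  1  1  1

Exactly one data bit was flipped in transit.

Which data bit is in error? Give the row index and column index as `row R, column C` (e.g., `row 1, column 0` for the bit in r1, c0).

Recompute each row's even parity and compare to rp:
  r0: data parity 1, sent rp 1 → ok
  r1: data parity 0, sent rp 0 → ok
  r2: data parity 0, sent rp 0 → ok
  r3: data parity 1, sent rp 0 → mismatch
Recompute each column's even parity and compare to cp:
  c0: data parity 1, sent cp 1 → ok
  c1: data parity 1, sent cp 1 → ok
  c2: data parity 0, sent cp 1 → mismatch
Exactly one row (r3) and one column (c2) fail → the flipped bit is at their intersection.

row 3, column 2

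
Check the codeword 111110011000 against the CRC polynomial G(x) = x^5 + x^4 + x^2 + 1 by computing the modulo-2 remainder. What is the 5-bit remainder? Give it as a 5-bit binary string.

Modulo-2 division of 111110011000 by 110101:
  pos 0: 111110 XOR 110101 = 001011
  pos 2: 101101 XOR 110101 = 011000
  pos 3: 110001 XOR 110101 = 000100
  pos 6: 100000 XOR 110101 = 010101
Remainder = 10101 (nonzero — an error is detected).

10101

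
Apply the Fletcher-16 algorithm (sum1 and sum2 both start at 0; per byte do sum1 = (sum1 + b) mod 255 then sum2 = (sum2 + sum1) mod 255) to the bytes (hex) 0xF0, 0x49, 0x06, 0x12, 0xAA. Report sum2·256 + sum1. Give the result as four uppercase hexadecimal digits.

Running sums (mod 255):
  after byte 0 (0xF0): sum1=240, sum2=240
  after byte 1 (0x49): sum1=58, sum2=43
  after byte 2 (0x06): sum1=64, sum2=107
  after byte 3 (0x12): sum1=82, sum2=189
  after byte 4 (0xAA): sum1=252, sum2=186
Checksum = sum2·256 + sum1 = 186·256 + 252 = 47868 = 0xBAFC.

BAFC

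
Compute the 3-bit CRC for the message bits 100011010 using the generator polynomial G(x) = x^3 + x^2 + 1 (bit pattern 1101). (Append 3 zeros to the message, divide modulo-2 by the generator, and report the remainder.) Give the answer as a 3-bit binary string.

Append 3 zeros: 100011010000. Divide by 1101 (XOR where the leading bit is 1):
  pos 0: 1000 XOR 1101 = 0101
  pos 1: 1011 XOR 1101 = 0110
  pos 2: 1101 XOR 1101 = 0000
  pos 7: 1000 XOR 1101 = 0101
  pos 8: 1010 XOR 1101 = 0111
Remainder (last 3 bits) = 111. This is the CRC / FCS.

111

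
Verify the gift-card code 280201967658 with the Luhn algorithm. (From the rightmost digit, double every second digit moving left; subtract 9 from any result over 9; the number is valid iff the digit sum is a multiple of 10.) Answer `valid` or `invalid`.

valid

From the right, keep odd positions and double even positions (subtract 9 from any doubled value over 9):
  doubled (positions 2,4,...): 1 5 9 0 0 4 → sum 19
  kept (positions 1,3,...): 8 6 6 1 2 8 → sum 31
Total = 50.
50 mod 10 = 0, so the number is valid.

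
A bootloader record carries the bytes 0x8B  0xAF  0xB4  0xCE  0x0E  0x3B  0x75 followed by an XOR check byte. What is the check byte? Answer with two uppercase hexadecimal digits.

XOR the bytes together:
  start with 0x8B
  0x8B ⊕ 0xAF = 0x24
  0x24 ⊕ 0xB4 = 0x90
  0x90 ⊕ 0xCE = 0x5E
  0x5E ⊕ 0x0E = 0x50
  0x50 ⊕ 0x3B = 0x6B
  0x6B ⊕ 0x75 = 0x1E

1E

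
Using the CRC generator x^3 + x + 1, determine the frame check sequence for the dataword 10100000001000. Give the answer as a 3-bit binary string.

000

Append 3 zeros: 10100000001000000. Divide by 1011 (XOR where the leading bit is 1):
  pos 0: 1010 XOR 1011 = 0001
  pos 3: 1000 XOR 1011 = 0011
  pos 5: 1100 XOR 1011 = 0111
  pos 6: 1110 XOR 1011 = 0101
  pos 7: 1011 XOR 1011 = 0000
Remainder (last 3 bits) = 000. This is the CRC / FCS.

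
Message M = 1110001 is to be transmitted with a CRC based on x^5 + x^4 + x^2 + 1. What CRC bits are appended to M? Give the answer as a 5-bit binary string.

00101

Append 5 zeros: 111000100000. Divide by 110101 (XOR where the leading bit is 1):
  pos 0: 111000 XOR 110101 = 001101
  pos 2: 110110 XOR 110101 = 000011
  pos 6: 110000 XOR 110101 = 000101
Remainder (last 5 bits) = 00101. This is the CRC / FCS.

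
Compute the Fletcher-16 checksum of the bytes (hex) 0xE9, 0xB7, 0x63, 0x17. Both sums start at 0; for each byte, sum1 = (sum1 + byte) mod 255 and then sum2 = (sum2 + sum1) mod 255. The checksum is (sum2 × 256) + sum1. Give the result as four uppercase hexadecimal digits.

Running sums (mod 255):
  after byte 0 (0xE9): sum1=233, sum2=233
  after byte 1 (0xB7): sum1=161, sum2=139
  after byte 2 (0x63): sum1=5, sum2=144
  after byte 3 (0x17): sum1=28, sum2=172
Checksum = sum2·256 + sum1 = 172·256 + 28 = 44060 = 0xAC1C.

AC1C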